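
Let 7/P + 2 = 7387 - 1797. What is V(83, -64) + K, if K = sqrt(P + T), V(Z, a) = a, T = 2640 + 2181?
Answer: -64 + sqrt(37634837735)/2794 ≈ 5.4334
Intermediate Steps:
T = 4821
P = 7/5588 (P = 7/(-2 + (7387 - 1797)) = 7/(-2 + 5590) = 7/5588 ≈ 0.0012527)
K = sqrt(37634837735)/2794 (K = sqrt(7/5588 + 4821) = sqrt(26939755/5588) = sqrt(37634837735)/2794 ≈ 69.433)
V(83, -64) + K = -64 + sqrt(37634837735)/2794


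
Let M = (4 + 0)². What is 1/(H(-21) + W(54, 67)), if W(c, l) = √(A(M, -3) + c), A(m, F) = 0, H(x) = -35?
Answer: -35/1171 - 3*√6/1171 ≈ -0.036164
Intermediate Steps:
M = 16 (M = 4² = 16)
W(c, l) = √c (W(c, l) = √(0 + c) = √c)
1/(H(-21) + W(54, 67)) = 1/(-35 + √54) = 1/(-35 + 3*√6)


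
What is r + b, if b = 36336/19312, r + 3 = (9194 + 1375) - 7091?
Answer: 4196596/1207 ≈ 3476.9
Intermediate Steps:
r = 3475 (r = -3 + ((9194 + 1375) - 7091) = -3 + (10569 - 7091) = -3 + 3478 = 3475)
b = 2271/1207 (b = 36336*(1/19312) = 2271/1207 ≈ 1.8815)
r + b = 3475 + 2271/1207 = 4196596/1207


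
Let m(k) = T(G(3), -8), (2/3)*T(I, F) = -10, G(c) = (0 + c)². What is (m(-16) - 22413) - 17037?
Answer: -39465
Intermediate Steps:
G(c) = c²
T(I, F) = -15 (T(I, F) = (3/2)*(-10) = -15)
m(k) = -15
(m(-16) - 22413) - 17037 = (-15 - 22413) - 17037 = -22428 - 17037 = -39465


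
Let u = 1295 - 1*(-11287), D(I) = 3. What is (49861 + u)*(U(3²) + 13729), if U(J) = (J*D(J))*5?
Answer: 865709752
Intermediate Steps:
U(J) = 15*J (U(J) = (J*3)*5 = (3*J)*5 = 15*J)
u = 12582 (u = 1295 + 11287 = 12582)
(49861 + u)*(U(3²) + 13729) = (49861 + 12582)*(15*3² + 13729) = 62443*(15*9 + 13729) = 62443*(135 + 13729) = 62443*13864 = 865709752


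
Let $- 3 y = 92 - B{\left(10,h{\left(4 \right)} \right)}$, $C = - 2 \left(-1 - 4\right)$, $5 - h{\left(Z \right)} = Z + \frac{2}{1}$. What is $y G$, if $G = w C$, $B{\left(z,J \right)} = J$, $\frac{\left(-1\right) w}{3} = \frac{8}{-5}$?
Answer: $-1488$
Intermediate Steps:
$h{\left(Z \right)} = 3 - Z$ ($h{\left(Z \right)} = 5 - \left(Z + \frac{2}{1}\right) = 5 - \left(Z + 2 \cdot 1\right) = 5 - \left(Z + 2\right) = 5 - \left(2 + Z\right) = 3 - Z$)
$w = \frac{24}{5}$ ($w = - 3 \frac{8}{-5} = - 3 \cdot 8 \left(- \frac{1}{5}\right) = \left(-3\right) \left(- \frac{8}{5}\right) = \frac{24}{5} \approx 4.8$)
$C = 10$ ($C = \left(-2\right) \left(-5\right) = 10$)
$y = -31$ ($y = - \frac{92 - \left(3 - 4\right)}{3} = - \frac{92 - -1}{3} = - \frac{92 + 1}{3} = \left(- \frac{1}{3}\right) 93 = -31$)
$G = 48$ ($G = \frac{24}{5} \cdot 10 = 48$)
$y G = \left(-31\right) 48 = -1488$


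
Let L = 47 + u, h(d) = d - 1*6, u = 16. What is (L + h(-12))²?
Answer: 2025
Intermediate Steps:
h(d) = -6 + d (h(d) = d - 6 = -6 + d)
L = 63 (L = 47 + 16 = 63)
(L + h(-12))² = (63 + (-6 - 12))² = (63 - 18)² = 45² = 2025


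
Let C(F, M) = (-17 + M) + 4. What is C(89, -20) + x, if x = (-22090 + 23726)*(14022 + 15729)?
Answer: 48672603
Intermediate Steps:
C(F, M) = -13 + M
x = 48672636 (x = 1636*29751 = 48672636)
C(89, -20) + x = (-13 - 20) + 48672636 = -33 + 48672636 = 48672603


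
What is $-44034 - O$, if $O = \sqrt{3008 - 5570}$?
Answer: $-44034 - i \sqrt{2562} \approx -44034.0 - 50.616 i$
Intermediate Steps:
$O = i \sqrt{2562}$ ($O = \sqrt{-2562} = i \sqrt{2562} \approx 50.616 i$)
$-44034 - O = -44034 - i \sqrt{2562}$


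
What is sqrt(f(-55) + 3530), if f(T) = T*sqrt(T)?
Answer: sqrt(3530 - 55*I*sqrt(55)) ≈ 59.513 - 3.4269*I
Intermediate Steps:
f(T) = T**(3/2)
sqrt(f(-55) + 3530) = sqrt((-55)**(3/2) + 3530) = sqrt(-55*I*sqrt(55) + 3530) = sqrt(3530 - 55*I*sqrt(55))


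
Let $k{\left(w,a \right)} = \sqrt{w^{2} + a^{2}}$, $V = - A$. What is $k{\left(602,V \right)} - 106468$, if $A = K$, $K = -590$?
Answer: $-106468 + 2 \sqrt{177626} \approx -1.0563 \cdot 10^{5}$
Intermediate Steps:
$A = -590$
$V = 590$ ($V = \left(-1\right) \left(-590\right) = 590$)
$k{\left(w,a \right)} = \sqrt{a^{2} + w^{2}}$
$k{\left(602,V \right)} - 106468 = \sqrt{590^{2} + 602^{2}} - 106468 = \sqrt{348100 + 362404} - 106468 = \sqrt{710504} - 106468 = 2 \sqrt{177626} - 106468 = -106468 + 2 \sqrt{177626}$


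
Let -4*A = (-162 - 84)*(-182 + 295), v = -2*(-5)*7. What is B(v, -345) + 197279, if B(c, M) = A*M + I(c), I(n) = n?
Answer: -4400457/2 ≈ -2.2002e+6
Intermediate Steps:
v = 70 (v = 10*7 = 70)
A = 13899/2 (A = -(-162 - 84)*(-182 + 295)/4 = -(-123)*113/2 = -1/4*(-27798) = 13899/2 ≈ 6949.5)
B(c, M) = c + 13899*M/2 (B(c, M) = 13899*M/2 + c = c + 13899*M/2)
B(v, -345) + 197279 = (70 + (13899/2)*(-345)) + 197279 = (70 - 4795155/2) + 197279 = -4795015/2 + 197279 = -4400457/2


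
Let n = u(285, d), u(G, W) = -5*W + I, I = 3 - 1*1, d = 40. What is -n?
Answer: 198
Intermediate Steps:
I = 2 (I = 3 - 1 = 2)
u(G, W) = 2 - 5*W (u(G, W) = -5*W + 2 = 2 - 5*W)
n = -198 (n = 2 - 5*40 = 2 - 200 = -198)
-n = -1*(-198) = 198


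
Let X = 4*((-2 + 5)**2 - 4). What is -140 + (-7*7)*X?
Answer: -1120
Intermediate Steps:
X = 20 (X = 4*(3**2 - 4) = 4*(9 - 4) = 4*5 = 20)
-140 + (-7*7)*X = -140 - 7*7*20 = -140 - 49*20 = -140 - 980 = -1120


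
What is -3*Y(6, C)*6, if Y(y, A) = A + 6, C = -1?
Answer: -90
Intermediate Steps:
Y(y, A) = 6 + A
-3*Y(6, C)*6 = -3*(6 - 1)*6 = -3*5*6 = -15*6 = -90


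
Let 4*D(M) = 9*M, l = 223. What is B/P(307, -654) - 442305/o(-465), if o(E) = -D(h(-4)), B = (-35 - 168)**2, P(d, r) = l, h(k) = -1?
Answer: -43796131/223 ≈ -1.9640e+5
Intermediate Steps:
P(d, r) = 223
D(M) = 9*M/4 (D(M) = (9*M)/4 = 9*M/4)
B = 41209 (B = (-203)**2 = 41209)
o(E) = 9/4 (o(E) = -9*(-1)/4 = -1*(-9/4) = 9/4)
B/P(307, -654) - 442305/o(-465) = 41209/223 - 442305/9/4 = 41209*(1/223) - 442305*4/9 = 41209/223 - 196580 = -43796131/223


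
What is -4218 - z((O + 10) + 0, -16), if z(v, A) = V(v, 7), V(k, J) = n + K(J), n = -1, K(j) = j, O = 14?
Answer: -4224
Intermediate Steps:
V(k, J) = -1 + J
z(v, A) = 6 (z(v, A) = -1 + 7 = 6)
-4218 - z((O + 10) + 0, -16) = -4218 - 1*6 = -4218 - 6 = -4224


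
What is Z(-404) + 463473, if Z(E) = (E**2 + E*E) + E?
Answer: 789501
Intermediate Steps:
Z(E) = E + 2*E**2 (Z(E) = (E**2 + E**2) + E = 2*E**2 + E = E + 2*E**2)
Z(-404) + 463473 = -404*(1 + 2*(-404)) + 463473 = -404*(1 - 808) + 463473 = -404*(-807) + 463473 = 326028 + 463473 = 789501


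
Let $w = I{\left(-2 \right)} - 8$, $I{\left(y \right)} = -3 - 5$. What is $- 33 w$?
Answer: $528$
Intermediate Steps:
$I{\left(y \right)} = -8$ ($I{\left(y \right)} = -3 - 5 = -8$)
$w = -16$ ($w = -8 - 8 = -16$)
$- 33 w = \left(-33\right) \left(-16\right) = 528$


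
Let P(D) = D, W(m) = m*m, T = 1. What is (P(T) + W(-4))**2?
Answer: 289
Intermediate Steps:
W(m) = m**2
(P(T) + W(-4))**2 = (1 + (-4)**2)**2 = (1 + 16)**2 = 17**2 = 289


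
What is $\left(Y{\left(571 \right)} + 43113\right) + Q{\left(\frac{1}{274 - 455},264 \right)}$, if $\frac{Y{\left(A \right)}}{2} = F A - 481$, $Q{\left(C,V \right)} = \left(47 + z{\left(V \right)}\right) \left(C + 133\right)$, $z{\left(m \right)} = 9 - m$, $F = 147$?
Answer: $\frac{33007549}{181} \approx 1.8236 \cdot 10^{5}$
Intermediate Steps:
$Q{\left(C,V \right)} = \left(56 - V\right) \left(133 + C\right)$ ($Q{\left(C,V \right)} = \left(47 - \left(-9 + V\right)\right) \left(C + 133\right) = \left(56 - V\right) \left(133 + C\right)$)
$Y{\left(A \right)} = -962 + 294 A$ ($Y{\left(A \right)} = 2 \left(147 A - 481\right) = 2 \left(-481 + 147 A\right) = -962 + 294 A$)
$\left(Y{\left(571 \right)} + 43113\right) + Q{\left(\frac{1}{274 - 455},264 \right)} = \left(\left(-962 + 294 \cdot 571\right) + 43113\right) + \left(7448 - 35112 + \frac{56}{274 - 455} - \frac{1}{274 - 455} \cdot 264\right) = \left(\left(-962 + 167874\right) + 43113\right) + \left(7448 - 35112 + \frac{56}{-181} - \frac{1}{-181} \cdot 264\right) = \left(166912 + 43113\right) + \left(7448 - 35112 + 56 \left(- \frac{1}{181}\right) - \left(- \frac{1}{181}\right) 264\right) = 210025 + \left(7448 - 35112 - \frac{56}{181} + \frac{264}{181}\right) = 210025 - \frac{5006976}{181} = \frac{33007549}{181}$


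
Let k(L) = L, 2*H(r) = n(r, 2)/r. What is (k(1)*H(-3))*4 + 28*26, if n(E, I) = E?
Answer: 730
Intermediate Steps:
H(r) = ½ (H(r) = (r/r)/2 = (½)*1 = ½)
(k(1)*H(-3))*4 + 28*26 = (1*(½))*4 + 28*26 = (½)*4 + 728 = 2 + 728 = 730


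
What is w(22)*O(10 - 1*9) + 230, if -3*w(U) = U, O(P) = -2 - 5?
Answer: 844/3 ≈ 281.33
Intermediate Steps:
O(P) = -7
w(U) = -U/3
w(22)*O(10 - 1*9) + 230 = -⅓*22*(-7) + 230 = -22/3*(-7) + 230 = 154/3 + 230 = 844/3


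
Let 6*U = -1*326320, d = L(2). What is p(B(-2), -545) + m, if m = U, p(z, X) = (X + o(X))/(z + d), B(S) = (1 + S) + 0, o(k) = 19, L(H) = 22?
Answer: -380882/7 ≈ -54412.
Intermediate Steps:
d = 22
B(S) = 1 + S
U = -163160/3 (U = (-1*326320)/6 = (1/6)*(-326320) = -163160/3 ≈ -54387.)
p(z, X) = (19 + X)/(22 + z) (p(z, X) = (X + 19)/(z + 22) = (19 + X)/(22 + z))
m = -163160/3 ≈ -54387.
p(B(-2), -545) + m = (19 - 545)/(22 + (1 - 2)) - 163160/3 = -526/(22 - 1) - 163160/3 = -526/21 - 163160/3 = -380882/7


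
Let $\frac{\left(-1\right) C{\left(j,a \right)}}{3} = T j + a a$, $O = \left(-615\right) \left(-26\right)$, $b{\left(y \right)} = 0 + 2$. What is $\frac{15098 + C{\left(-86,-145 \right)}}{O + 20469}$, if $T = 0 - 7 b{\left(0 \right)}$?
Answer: $- \frac{51589}{36459} \approx -1.415$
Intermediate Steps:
$b{\left(y \right)} = 2$
$T = -14$ ($T = 0 - 14 = -14$)
$O = 15990$
$C{\left(j,a \right)} = - 3 a^{2} + 42 j$ ($C{\left(j,a \right)} = - 3 \left(- 14 j + a a\right) = - 3 \left(- 14 j + a^{2}\right) = - 3 \left(a^{2} - 14 j\right) = - 3 a^{2} + 42 j$)
$\frac{15098 + C{\left(-86,-145 \right)}}{O + 20469} = \frac{15098 + \left(- 3 \left(-145\right)^{2} + 42 \left(-86\right)\right)}{15990 + 20469} = \frac{15098 - 66687}{36459} = \left(15098 - 66687\right) \frac{1}{36459} = \left(-51589\right) \frac{1}{36459} = - \frac{51589}{36459}$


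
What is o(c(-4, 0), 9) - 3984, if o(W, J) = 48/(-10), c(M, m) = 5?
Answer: -19944/5 ≈ -3988.8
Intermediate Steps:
o(W, J) = -24/5 (o(W, J) = 48*(-⅒) = -24/5)
o(c(-4, 0), 9) - 3984 = -24/5 - 3984 = -19944/5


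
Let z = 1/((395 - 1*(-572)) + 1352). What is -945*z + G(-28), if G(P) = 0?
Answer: -315/773 ≈ -0.40750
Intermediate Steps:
z = 1/2319 (z = 1/((395 + 572) + 1352) = 1/(967 + 1352) = 1/2319 ≈ 0.00043122)
-945*z + G(-28) = -945*1/2319 + 0 = -315/773 + 0 = -315/773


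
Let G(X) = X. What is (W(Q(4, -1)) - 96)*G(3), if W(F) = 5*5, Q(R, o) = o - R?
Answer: -213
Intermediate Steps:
W(F) = 25
(W(Q(4, -1)) - 96)*G(3) = (25 - 96)*3 = -71*3 = -213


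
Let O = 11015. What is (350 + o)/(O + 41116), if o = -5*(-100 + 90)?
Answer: 400/52131 ≈ 0.0076730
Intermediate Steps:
o = 50 (o = -5*(-10) = 50)
(350 + o)/(O + 41116) = (350 + 50)/(11015 + 41116) = 400/52131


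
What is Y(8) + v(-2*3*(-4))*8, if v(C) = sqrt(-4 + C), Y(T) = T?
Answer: 8 + 16*sqrt(5) ≈ 43.777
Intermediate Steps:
Y(8) + v(-2*3*(-4))*8 = 8 + sqrt(-4 - 2*3*(-4))*8 = 8 + sqrt(-4 - 6*(-4))*8 = 8 + sqrt(-4 + 24)*8 = 8 + sqrt(20)*8 = 8 + (2*sqrt(5))*8 = 8 + 16*sqrt(5)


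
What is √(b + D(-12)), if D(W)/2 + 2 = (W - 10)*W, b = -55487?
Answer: 3*I*√6107 ≈ 234.44*I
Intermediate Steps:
D(W) = -4 + 2*W*(-10 + W) (D(W) = -4 + 2*((W - 10)*W) = -4 + 2*((-10 + W)*W) = -4 + 2*(W*(-10 + W)) = -4 + 2*W*(-10 + W))
√(b + D(-12)) = √(-55487 + (-4 - 20*(-12) + 2*(-12)²)) = √(-55487 + (-4 + 240 + 2*144)) = √(-55487 + (-4 + 240 + 288)) = √(-55487 + 524) = √(-54963) = 3*I*√6107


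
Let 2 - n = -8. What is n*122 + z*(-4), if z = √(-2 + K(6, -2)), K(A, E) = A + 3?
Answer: 1220 - 4*√7 ≈ 1209.4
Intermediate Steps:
n = 10 (n = 2 - 1*(-8) = 2 + 8 = 10)
K(A, E) = 3 + A
z = √7 (z = √(-2 + (3 + 6)) = √(-2 + 9) = √7 ≈ 2.6458)
n*122 + z*(-4) = 10*122 + √7*(-4) = 1220 - 4*√7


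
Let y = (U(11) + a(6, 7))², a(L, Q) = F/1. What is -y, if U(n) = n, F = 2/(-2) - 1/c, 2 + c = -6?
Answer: -6561/64 ≈ -102.52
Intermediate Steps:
c = -8 (c = -2 - 6 = -8)
F = -7/8 (F = 2/(-2) - 1/(-8) = 2*(-½) - 1*(-⅛) = -1 + ⅛ = -7/8 ≈ -0.87500)
a(L, Q) = -7/8 (a(L, Q) = -7/8/1 = -7/8*1 = -7/8)
y = 6561/64 (y = (11 - 7/8)² = (81/8)² = 6561/64 ≈ 102.52)
-y = -1*6561/64 = -6561/64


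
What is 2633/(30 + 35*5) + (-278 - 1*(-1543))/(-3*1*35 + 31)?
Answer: -64483/15170 ≈ -4.2507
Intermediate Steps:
2633/(30 + 35*5) + (-278 - 1*(-1543))/(-3*1*35 + 31) = 2633/(30 + 175) + (-278 + 1543)/(-3*35 + 31) = 2633/205 + 1265/(-105 + 31) = 2633*(1/205) + 1265/(-74) = 2633/205 + 1265*(-1/74) = 2633/205 - 1265/74 = -64483/15170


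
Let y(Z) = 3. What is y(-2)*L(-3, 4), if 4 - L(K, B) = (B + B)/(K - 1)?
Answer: 18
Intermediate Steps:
L(K, B) = 4 - 2*B/(-1 + K) (L(K, B) = 4 - (B + B)/(K - 1) = 4 - 2*B/(-1 + K))
y(-2)*L(-3, 4) = 3*(2*(-2 - 1*4 + 2*(-3))/(-1 - 3)) = 3*(2*(-2 - 4 - 6)/(-4)) = 3*(2*(-1/4)*(-12)) = 3*6 = 18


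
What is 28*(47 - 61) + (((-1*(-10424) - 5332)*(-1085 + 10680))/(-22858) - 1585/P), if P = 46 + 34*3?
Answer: -4296652589/1691492 ≈ -2540.2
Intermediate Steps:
P = 148 (P = 46 + 102 = 148)
28*(47 - 61) + (((-1*(-10424) - 5332)*(-1085 + 10680))/(-22858) - 1585/P) = 28*(47 - 61) + (((-1*(-10424) - 5332)*(-1085 + 10680))/(-22858) - 1585/148) = 28*(-14) + (((10424 - 5332)*9595)*(-1/22858) - 1585*1/148) = -392 + ((5092*9595)*(-1/22858) - 1585/148) = -392 + (48857740*(-1/22858) - 1585/148) = -392 + (-24428870/11429 - 1585/148) = -392 - 3633587725/1691492 = -4296652589/1691492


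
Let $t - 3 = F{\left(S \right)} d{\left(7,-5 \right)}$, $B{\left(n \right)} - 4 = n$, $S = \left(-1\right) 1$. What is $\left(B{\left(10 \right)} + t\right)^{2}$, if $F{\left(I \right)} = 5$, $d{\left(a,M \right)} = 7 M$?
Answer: $24964$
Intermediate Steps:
$S = -1$
$B{\left(n \right)} = 4 + n$
$t = -172$ ($t = 3 + 5 \cdot 7 \left(-5\right) = 3 + 5 \left(-35\right) = 3 - 175 = -172$)
$\left(B{\left(10 \right)} + t\right)^{2} = \left(\left(4 + 10\right) - 172\right)^{2} = \left(14 - 172\right)^{2} = \left(-158\right)^{2} = 24964$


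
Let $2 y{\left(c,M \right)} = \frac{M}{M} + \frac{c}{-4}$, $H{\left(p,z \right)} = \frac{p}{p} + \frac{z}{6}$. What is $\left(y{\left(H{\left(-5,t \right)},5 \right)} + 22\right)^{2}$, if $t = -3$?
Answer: $\frac{128881}{256} \approx 503.44$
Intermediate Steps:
$H{\left(p,z \right)} = 1 + \frac{z}{6}$ ($H{\left(p,z \right)} = 1 + z \frac{1}{6} = 1 + \frac{z}{6}$)
$y{\left(c,M \right)} = \frac{1}{2} - \frac{c}{8}$ ($y{\left(c,M \right)} = \frac{\frac{M}{M} + \frac{c}{-4}}{2} = \frac{1 + c \left(- \frac{1}{4}\right)}{2} = \frac{1 - \frac{c}{4}}{2} = \frac{1}{2} - \frac{c}{8}$)
$\left(y{\left(H{\left(-5,t \right)},5 \right)} + 22\right)^{2} = \left(\left(\frac{1}{2} - \frac{1 + \frac{1}{6} \left(-3\right)}{8}\right) + 22\right)^{2} = \left(\left(\frac{1}{2} - \frac{1 - \frac{1}{2}}{8}\right) + 22\right)^{2} = \left(\left(\frac{1}{2} - \frac{1}{16}\right) + 22\right)^{2} = \left(\frac{7}{16} + 22\right)^{2} = \left(\frac{359}{16}\right)^{2} = \frac{128881}{256}$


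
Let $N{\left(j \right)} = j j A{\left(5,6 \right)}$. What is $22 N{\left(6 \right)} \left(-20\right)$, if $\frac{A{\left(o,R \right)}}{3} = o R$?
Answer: $-1425600$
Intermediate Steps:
$A{\left(o,R \right)} = 3 R o$ ($A{\left(o,R \right)} = 3 o R = 3 R o$)
$N{\left(j \right)} = 90 j^{2}$ ($N{\left(j \right)} = j j 3 \cdot 6 \cdot 5 = j^{2} \cdot 90 = 90 j^{2}$)
$22 N{\left(6 \right)} \left(-20\right) = 22 \cdot 90 \cdot 6^{2} \left(-20\right) = 22 \cdot 90 \cdot 36 \left(-20\right) = 22 \cdot 3240 \left(-20\right) = 71280 \left(-20\right) = -1425600$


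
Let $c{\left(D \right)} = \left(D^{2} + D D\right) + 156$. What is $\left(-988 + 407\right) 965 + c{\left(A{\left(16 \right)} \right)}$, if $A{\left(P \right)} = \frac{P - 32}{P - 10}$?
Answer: $- \frac{5044453}{9} \approx -5.605 \cdot 10^{5}$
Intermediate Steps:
$A{\left(P \right)} = \frac{-32 + P}{-10 + P}$
$c{\left(D \right)} = 156 + 2 D^{2}$ ($c{\left(D \right)} = \left(D^{2} + D^{2}\right) + 156 = 2 D^{2} + 156 = 156 + 2 D^{2}$)
$\left(-988 + 407\right) 965 + c{\left(A{\left(16 \right)} \right)} = \left(-988 + 407\right) 965 + \left(156 + 2 \left(\frac{-32 + 16}{-10 + 16}\right)^{2}\right) = \left(-581\right) 965 + \left(156 + 2 \left(\frac{1}{6} \left(-16\right)\right)^{2}\right) = -560665 + \left(156 + 2 \left(\frac{1}{6} \left(-16\right)\right)^{2}\right) = -560665 + \left(156 + 2 \left(- \frac{8}{3}\right)^{2}\right) = -560665 + \left(156 + 2 \cdot \frac{64}{9}\right) = -560665 + \left(156 + \frac{128}{9}\right) = -560665 + \frac{1532}{9} = - \frac{5044453}{9}$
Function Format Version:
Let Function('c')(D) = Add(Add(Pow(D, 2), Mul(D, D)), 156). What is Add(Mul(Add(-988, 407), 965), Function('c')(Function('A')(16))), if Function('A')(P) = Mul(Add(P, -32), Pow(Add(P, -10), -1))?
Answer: Rational(-5044453, 9) ≈ -5.6050e+5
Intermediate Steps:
Function('A')(P) = Mul(Pow(Add(-10, P), -1), Add(-32, P)) (Function('A')(P) = Mul(Add(-32, P), Pow(Add(-10, P), -1)) = Mul(Pow(Add(-10, P), -1), Add(-32, P)))
Function('c')(D) = Add(156, Mul(2, Pow(D, 2))) (Function('c')(D) = Add(Add(Pow(D, 2), Pow(D, 2)), 156) = Add(Mul(2, Pow(D, 2)), 156) = Add(156, Mul(2, Pow(D, 2))))
Add(Mul(Add(-988, 407), 965), Function('c')(Function('A')(16))) = Add(Mul(Add(-988, 407), 965), Add(156, Mul(2, Pow(Mul(Pow(Add(-10, 16), -1), Add(-32, 16)), 2)))) = Add(Mul(-581, 965), Add(156, Mul(2, Pow(Mul(Pow(6, -1), -16), 2)))) = Add(-560665, Add(156, Mul(2, Pow(Mul(Rational(1, 6), -16), 2)))) = Add(-560665, Add(156, Mul(2, Pow(Rational(-8, 3), 2)))) = Add(-560665, Add(156, Mul(2, Rational(64, 9)))) = Add(-560665, Add(156, Rational(128, 9))) = Add(-560665, Rational(1532, 9)) = Rational(-5044453, 9)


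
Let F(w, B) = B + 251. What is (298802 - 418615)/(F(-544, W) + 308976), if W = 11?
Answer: -119813/309238 ≈ -0.38745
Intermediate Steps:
F(w, B) = 251 + B
(298802 - 418615)/(F(-544, W) + 308976) = (298802 - 418615)/((251 + 11) + 308976) = -119813/(262 + 308976) = -119813/309238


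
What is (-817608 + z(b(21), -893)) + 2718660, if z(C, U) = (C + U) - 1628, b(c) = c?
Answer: 1898552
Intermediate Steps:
z(C, U) = -1628 + C + U
(-817608 + z(b(21), -893)) + 2718660 = (-817608 + (-1628 + 21 - 893)) + 2718660 = (-817608 - 2500) + 2718660 = -820108 + 2718660 = 1898552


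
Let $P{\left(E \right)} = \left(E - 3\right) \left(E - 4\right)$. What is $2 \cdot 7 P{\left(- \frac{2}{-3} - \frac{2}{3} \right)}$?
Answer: $168$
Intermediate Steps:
$P{\left(E \right)} = \left(-4 + E\right) \left(-3 + E\right)$ ($P{\left(E \right)} = \left(-3 + E\right) \left(-4 + E\right) = \left(-4 + E\right) \left(-3 + E\right)$)
$2 \cdot 7 P{\left(- \frac{2}{-3} - \frac{2}{3} \right)} = 2 \cdot 7 \left(12 + \left(- \frac{2}{-3} - \frac{2}{3}\right)^{2} - 7 \left(- \frac{2}{-3} - \frac{2}{3}\right)\right) = 14 \left(12 + \left(\left(-2\right) \left(- \frac{1}{3}\right) - \frac{2}{3}\right)^{2} - 7 \left(\left(-2\right) \left(- \frac{1}{3}\right) - \frac{2}{3}\right)\right) = 14 \left(12 + \left(\frac{2}{3} - \frac{2}{3}\right)^{2} - 7 \left(\frac{2}{3} - \frac{2}{3}\right)\right) = 14 \left(12 + 0^{2} - 0\right) = 14 \left(12 + 0 + 0\right) = 14 \cdot 12 = 168$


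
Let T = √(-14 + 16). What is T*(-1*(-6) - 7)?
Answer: -√2 ≈ -1.4142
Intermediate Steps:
T = √2 ≈ 1.4142
T*(-1*(-6) - 7) = √2*(-1*(-6) - 7) = √2*(6 - 7) = √2*(-1) = -√2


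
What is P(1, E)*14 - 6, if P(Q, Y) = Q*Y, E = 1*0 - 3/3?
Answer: -20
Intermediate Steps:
E = -1 (E = 0 - 3*⅓ = 0 - 1 = -1)
P(1, E)*14 - 6 = (1*(-1))*14 - 6 = -1*14 - 6 = -14 - 6 = -20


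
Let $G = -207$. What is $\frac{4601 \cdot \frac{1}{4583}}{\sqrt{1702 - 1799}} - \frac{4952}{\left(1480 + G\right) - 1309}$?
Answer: $\frac{1238}{9} - \frac{4601 i \sqrt{97}}{444551} \approx 137.56 - 0.10193 i$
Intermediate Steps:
$\frac{4601 \cdot \frac{1}{4583}}{\sqrt{1702 - 1799}} - \frac{4952}{\left(1480 + G\right) - 1309} = \frac{4601 \cdot \frac{1}{4583}}{\sqrt{1702 - 1799}} - \frac{4952}{\left(1480 - 207\right) - 1309} = \frac{4601 \cdot \frac{1}{4583}}{\sqrt{-97}} - \frac{4952}{1273 - 1309} = \frac{4601}{4583 i \sqrt{97}} - \frac{4952}{-36} = \frac{4601 \left(- \frac{i \sqrt{97}}{97}\right)}{4583} - - \frac{1238}{9} = - \frac{4601 i \sqrt{97}}{444551} + \frac{1238}{9} = \frac{1238}{9} - \frac{4601 i \sqrt{97}}{444551}$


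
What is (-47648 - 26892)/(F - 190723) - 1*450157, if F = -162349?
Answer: -39734439441/88268 ≈ -4.5016e+5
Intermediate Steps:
(-47648 - 26892)/(F - 190723) - 1*450157 = (-47648 - 26892)/(-162349 - 190723) - 1*450157 = -74540/(-353072) - 450157 = -74540*(-1/353072) - 450157 = 18635/88268 - 450157 = -39734439441/88268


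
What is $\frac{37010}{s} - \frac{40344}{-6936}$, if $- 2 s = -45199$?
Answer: $\frac{97371299}{13062511} \approx 7.4543$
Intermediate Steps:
$s = \frac{45199}{2}$ ($s = \left(- \frac{1}{2}\right) \left(-45199\right) = \frac{45199}{2} \approx 22600.0$)
$\frac{37010}{s} - \frac{40344}{-6936} = \frac{37010}{\frac{45199}{2}} - \frac{40344}{-6936} = 37010 \cdot \frac{2}{45199} - - \frac{1681}{289} = \frac{74020}{45199} + \frac{1681}{289} = \frac{97371299}{13062511}$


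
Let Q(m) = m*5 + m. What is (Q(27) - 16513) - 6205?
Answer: -22556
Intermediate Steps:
Q(m) = 6*m (Q(m) = 5*m + m = 6*m)
(Q(27) - 16513) - 6205 = (6*27 - 16513) - 6205 = (162 - 16513) - 6205 = -16351 - 6205 = -22556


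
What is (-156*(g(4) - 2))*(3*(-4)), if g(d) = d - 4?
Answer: -3744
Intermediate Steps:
g(d) = -4 + d
(-156*(g(4) - 2))*(3*(-4)) = (-156*((-4 + 4) - 2))*(3*(-4)) = -156*(0 - 2)*(-12) = -156*(-2)*(-12) = -26*(-12)*(-12) = 312*(-12) = -3744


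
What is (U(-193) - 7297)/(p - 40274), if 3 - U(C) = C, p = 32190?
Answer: 7101/8084 ≈ 0.87840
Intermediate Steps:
U(C) = 3 - C
(U(-193) - 7297)/(p - 40274) = ((3 - 1*(-193)) - 7297)/(32190 - 40274) = ((3 + 193) - 7297)/(-8084) = (196 - 7297)*(-1/8084) = -7101*(-1/8084) = 7101/8084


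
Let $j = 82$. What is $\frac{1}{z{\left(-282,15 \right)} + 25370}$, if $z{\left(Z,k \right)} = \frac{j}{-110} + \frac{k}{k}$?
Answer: $\frac{55}{1395364} \approx 3.9416 \cdot 10^{-5}$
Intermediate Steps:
$z{\left(Z,k \right)} = \frac{14}{55}$ ($z{\left(Z,k \right)} = \frac{82}{-110} + \frac{k}{k} = 82 \left(- \frac{1}{110}\right) + 1 = - \frac{41}{55} + 1 = \frac{14}{55}$)
$\frac{1}{z{\left(-282,15 \right)} + 25370} = \frac{1}{\frac{14}{55} + 25370} = \frac{1}{\frac{1395364}{55}} = \frac{55}{1395364}$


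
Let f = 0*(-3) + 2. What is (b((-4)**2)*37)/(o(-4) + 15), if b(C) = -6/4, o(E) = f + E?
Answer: -111/26 ≈ -4.2692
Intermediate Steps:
f = 2 (f = 0 + 2 = 2)
o(E) = 2 + E
b(C) = -3/2 (b(C) = -6*1/4 = -3/2)
(b((-4)**2)*37)/(o(-4) + 15) = (-3/2*37)/((2 - 4) + 15) = -111/(2*(-2 + 15)) = -111/2/13 = -111/2*1/13 = -111/26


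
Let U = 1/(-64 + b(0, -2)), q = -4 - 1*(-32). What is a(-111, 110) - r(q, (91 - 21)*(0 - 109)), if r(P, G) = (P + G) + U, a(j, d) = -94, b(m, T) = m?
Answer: 480513/64 ≈ 7508.0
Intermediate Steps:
q = 28 (q = -4 + 32 = 28)
U = -1/64 (U = 1/(-64 + 0) = 1/(-64) = -1/64 ≈ -0.015625)
r(P, G) = -1/64 + G + P (r(P, G) = (P + G) - 1/64 = (G + P) - 1/64 = -1/64 + G + P)
a(-111, 110) - r(q, (91 - 21)*(0 - 109)) = -94 - (-1/64 + (91 - 21)*(0 - 109) + 28) = -94 - (-1/64 + 70*(-109) + 28) = -94 - (-1/64 - 7630 + 28) = -94 - 1*(-486529/64) = -94 + 486529/64 = 480513/64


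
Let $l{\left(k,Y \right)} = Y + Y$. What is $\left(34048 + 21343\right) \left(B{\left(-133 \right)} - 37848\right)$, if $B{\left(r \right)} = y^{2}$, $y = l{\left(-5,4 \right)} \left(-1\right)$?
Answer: $-2092893544$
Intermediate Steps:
$l{\left(k,Y \right)} = 2 Y$
$y = -8$ ($y = 2 \cdot 4 \left(-1\right) = 8 \left(-1\right) = -8$)
$B{\left(r \right)} = 64$ ($B{\left(r \right)} = \left(-8\right)^{2} = 64$)
$\left(34048 + 21343\right) \left(B{\left(-133 \right)} - 37848\right) = \left(34048 + 21343\right) \left(64 - 37848\right) = 55391 \left(-37784\right) = -2092893544$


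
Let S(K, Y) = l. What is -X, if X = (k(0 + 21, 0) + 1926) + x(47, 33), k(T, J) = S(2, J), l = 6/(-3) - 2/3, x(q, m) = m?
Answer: -5869/3 ≈ -1956.3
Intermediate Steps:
l = -8/3 (l = 6*(-⅓) - 2*⅓ = -2 - ⅔ = -8/3 ≈ -2.6667)
S(K, Y) = -8/3
k(T, J) = -8/3
X = 5869/3 (X = (-8/3 + 1926) + 33 = 5770/3 + 33 = 5869/3 ≈ 1956.3)
-X = -1*5869/3 = -5869/3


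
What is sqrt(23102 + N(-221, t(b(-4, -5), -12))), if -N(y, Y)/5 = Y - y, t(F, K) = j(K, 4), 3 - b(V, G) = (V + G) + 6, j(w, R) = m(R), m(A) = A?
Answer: sqrt(21977) ≈ 148.25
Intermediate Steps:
j(w, R) = R
b(V, G) = -3 - G - V (b(V, G) = 3 - ((V + G) + 6) = 3 - ((G + V) + 6) = 3 - (6 + G + V) = 3 + (-6 - G - V) = -3 - G - V)
t(F, K) = 4
N(y, Y) = -5*Y + 5*y (N(y, Y) = -5*(Y - y) = -5*Y + 5*y)
sqrt(23102 + N(-221, t(b(-4, -5), -12))) = sqrt(23102 + (-5*4 + 5*(-221))) = sqrt(23102 + (-20 - 1105)) = sqrt(23102 - 1125) = sqrt(21977)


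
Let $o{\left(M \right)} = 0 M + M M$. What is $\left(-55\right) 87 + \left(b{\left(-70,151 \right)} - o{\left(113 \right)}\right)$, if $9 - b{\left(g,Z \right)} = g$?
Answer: $-17475$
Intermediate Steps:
$o{\left(M \right)} = M^{2}$ ($o{\left(M \right)} = 0 + M^{2} = M^{2}$)
$b{\left(g,Z \right)} = 9 - g$
$\left(-55\right) 87 + \left(b{\left(-70,151 \right)} - o{\left(113 \right)}\right) = \left(-55\right) 87 + \left(\left(9 - -70\right) - 113^{2}\right) = -4785 + \left(\left(9 + 70\right) - 12769\right) = -4785 + \left(79 - 12769\right) = -4785 - 12690 = -17475$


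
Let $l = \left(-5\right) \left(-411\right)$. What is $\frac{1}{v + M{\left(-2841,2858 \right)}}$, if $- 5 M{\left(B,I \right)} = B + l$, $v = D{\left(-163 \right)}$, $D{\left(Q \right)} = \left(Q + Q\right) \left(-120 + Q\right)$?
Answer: $\frac{5}{462076} \approx 1.0821 \cdot 10^{-5}$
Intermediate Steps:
$l = 2055$
$D{\left(Q \right)} = 2 Q \left(-120 + Q\right)$
$v = 92258$ ($v = 2 \left(-163\right) \left(-120 - 163\right) = 2 \left(-163\right) \left(-283\right) = 92258$)
$M{\left(B,I \right)} = -411 - \frac{B}{5}$ ($M{\left(B,I \right)} = - \frac{B + 2055}{5} = - \frac{2055 + B}{5} = -411 - \frac{B}{5}$)
$\frac{1}{v + M{\left(-2841,2858 \right)}} = \frac{1}{92258 - - \frac{786}{5}} = \frac{1}{92258 + \left(-411 + \frac{2841}{5}\right)} = \frac{1}{92258 + \frac{786}{5}} = \frac{1}{\frac{462076}{5}} = \frac{5}{462076}$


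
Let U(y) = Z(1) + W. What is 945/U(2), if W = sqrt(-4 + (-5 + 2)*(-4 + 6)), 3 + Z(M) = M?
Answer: -135 - 135*I*sqrt(10)/2 ≈ -135.0 - 213.45*I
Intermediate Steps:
Z(M) = -3 + M
W = I*sqrt(10) (W = sqrt(-4 - 3*2) = sqrt(-4 - 6) = sqrt(-10) = I*sqrt(10) ≈ 3.1623*I)
U(y) = -2 + I*sqrt(10) (U(y) = (-3 + 1) + I*sqrt(10) = -2 + I*sqrt(10))
945/U(2) = 945/(-2 + I*sqrt(10))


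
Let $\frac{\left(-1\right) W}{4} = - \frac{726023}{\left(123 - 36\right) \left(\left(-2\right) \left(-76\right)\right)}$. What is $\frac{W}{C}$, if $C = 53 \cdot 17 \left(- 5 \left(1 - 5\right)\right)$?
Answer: $\frac{726023}{59574120} \approx 0.012187$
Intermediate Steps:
$C = 18020$ ($C = 901 \left(\left(-5\right) \left(-4\right)\right) = 901 \cdot 20 = 18020$)
$W = \frac{726023}{3306}$ ($W = - 4 \left(- \frac{726023}{\left(123 - 36\right) \left(\left(-2\right) \left(-76\right)\right)}\right) = - 4 \left(- \frac{726023}{87 \cdot 152}\right) = - 4 \left(- \frac{726023}{13224}\right) = - 4 \left(\left(-726023\right) \frac{1}{13224}\right) = \left(-4\right) \left(- \frac{726023}{13224}\right) = \frac{726023}{3306} \approx 219.61$)
$\frac{W}{C} = \frac{726023}{3306 \cdot 18020} = \frac{726023}{3306} \cdot \frac{1}{18020} = \frac{726023}{59574120}$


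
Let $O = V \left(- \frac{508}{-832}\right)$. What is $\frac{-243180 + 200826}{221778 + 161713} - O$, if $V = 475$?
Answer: $- \frac{23142904207}{79766128} \approx -290.13$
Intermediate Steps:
$O = \frac{60325}{208}$ ($O = 475 \left(- \frac{508}{-832}\right) = 475 \left(\left(-508\right) \left(- \frac{1}{832}\right)\right) = 475 \cdot \frac{127}{208} = \frac{60325}{208} \approx 290.02$)
$\frac{-243180 + 200826}{221778 + 161713} - O = \frac{-243180 + 200826}{221778 + 161713} - \frac{60325}{208} = - \frac{42354}{383491} - \frac{60325}{208} = - \frac{23142904207}{79766128}$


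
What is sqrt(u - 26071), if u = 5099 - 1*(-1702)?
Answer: I*sqrt(19270) ≈ 138.82*I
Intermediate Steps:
u = 6801 (u = 5099 + 1702 = 6801)
sqrt(u - 26071) = sqrt(6801 - 26071) = sqrt(-19270) = I*sqrt(19270)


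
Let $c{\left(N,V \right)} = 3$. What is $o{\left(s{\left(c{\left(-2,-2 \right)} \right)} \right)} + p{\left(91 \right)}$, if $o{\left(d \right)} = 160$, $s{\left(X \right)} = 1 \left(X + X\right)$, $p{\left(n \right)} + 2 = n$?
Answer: $249$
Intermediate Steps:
$p{\left(n \right)} = -2 + n$
$s{\left(X \right)} = 2 X$ ($s{\left(X \right)} = 1 \cdot 2 X = 2 X$)
$o{\left(s{\left(c{\left(-2,-2 \right)} \right)} \right)} + p{\left(91 \right)} = 160 + \left(-2 + 91\right) = 160 + 89 = 249$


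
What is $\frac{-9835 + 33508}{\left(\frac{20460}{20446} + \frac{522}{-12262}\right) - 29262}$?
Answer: $- \frac{494585887783}{611333518293} \approx -0.80903$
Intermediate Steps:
$\frac{-9835 + 33508}{\left(\frac{20460}{20446} + \frac{522}{-12262}\right) - 29262} = \frac{23673}{\left(20460 \cdot \frac{1}{20446} + 522 \left(- \frac{1}{12262}\right)\right) - 29262} = \frac{23673}{\left(\frac{10230}{10223} - \frac{261}{6131}\right) - 29262} = \frac{23673}{\frac{60051927}{62677213} - 29262} = \frac{23673}{- \frac{1834000554879}{62677213}} = 23673 \left(- \frac{62677213}{1834000554879}\right) = - \frac{494585887783}{611333518293}$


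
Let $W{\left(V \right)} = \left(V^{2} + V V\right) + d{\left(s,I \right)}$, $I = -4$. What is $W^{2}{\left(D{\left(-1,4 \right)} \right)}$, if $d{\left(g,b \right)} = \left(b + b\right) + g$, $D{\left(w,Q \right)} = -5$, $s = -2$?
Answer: $1600$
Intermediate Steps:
$d{\left(g,b \right)} = g + 2 b$ ($d{\left(g,b \right)} = 2 b + g = g + 2 b$)
$W{\left(V \right)} = -10 + 2 V^{2}$ ($W{\left(V \right)} = \left(V^{2} + V V\right) + \left(-2 + 2 \left(-4\right)\right) = \left(V^{2} + V^{2}\right) - 10 = 2 V^{2} - 10 = -10 + 2 V^{2}$)
$W^{2}{\left(D{\left(-1,4 \right)} \right)} = \left(-10 + 2 \left(-5\right)^{2}\right)^{2} = \left(-10 + 2 \cdot 25\right)^{2} = \left(-10 + 50\right)^{2} = 40^{2} = 1600$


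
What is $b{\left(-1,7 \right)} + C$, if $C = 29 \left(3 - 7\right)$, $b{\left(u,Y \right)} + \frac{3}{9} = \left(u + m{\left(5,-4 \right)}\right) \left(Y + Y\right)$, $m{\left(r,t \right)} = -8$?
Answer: $- \frac{727}{3} \approx -242.33$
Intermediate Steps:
$b{\left(u,Y \right)} = - \frac{1}{3} + 2 Y \left(-8 + u\right)$ ($b{\left(u,Y \right)} = - \frac{1}{3} + \left(u - 8\right) \left(Y + Y\right) = - \frac{1}{3} + \left(-8 + u\right) 2 Y = - \frac{1}{3} + 2 Y \left(-8 + u\right)$)
$C = -116$ ($C = 29 \left(3 - 7\right) = 29 \left(-4\right) = -116$)
$b{\left(-1,7 \right)} + C = \left(- \frac{1}{3} - 112 + 2 \cdot 7 \left(-1\right)\right) - 116 = \left(- \frac{1}{3} - 112 - 14\right) - 116 = - \frac{379}{3} - 116 = - \frac{727}{3}$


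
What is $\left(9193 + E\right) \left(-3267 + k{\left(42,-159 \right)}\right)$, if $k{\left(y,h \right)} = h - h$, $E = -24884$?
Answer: $51262497$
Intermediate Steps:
$k{\left(y,h \right)} = 0$
$\left(9193 + E\right) \left(-3267 + k{\left(42,-159 \right)}\right) = \left(9193 - 24884\right) \left(-3267 + 0\right) = \left(-15691\right) \left(-3267\right) = 51262497$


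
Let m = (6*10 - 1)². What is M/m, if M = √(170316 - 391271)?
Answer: I*√220955/3481 ≈ 0.13504*I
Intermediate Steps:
M = I*√220955 (M = √(-220955) = I*√220955 ≈ 470.06*I)
m = 3481 (m = (60 - 1)² = 59² = 3481)
M/m = (I*√220955)/3481 = (I*√220955)*(1/3481) = I*√220955/3481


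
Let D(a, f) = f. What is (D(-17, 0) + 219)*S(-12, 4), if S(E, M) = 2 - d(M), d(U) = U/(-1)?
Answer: 1314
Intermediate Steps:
d(U) = -U (d(U) = U*(-1) = -U)
S(E, M) = 2 + M (S(E, M) = 2 - (-1)*M = 2 + M)
(D(-17, 0) + 219)*S(-12, 4) = (0 + 219)*(2 + 4) = 219*6 = 1314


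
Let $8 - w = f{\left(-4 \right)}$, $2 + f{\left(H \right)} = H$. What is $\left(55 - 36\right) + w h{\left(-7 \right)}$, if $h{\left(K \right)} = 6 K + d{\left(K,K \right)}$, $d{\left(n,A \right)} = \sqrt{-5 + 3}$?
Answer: $-569 + 14 i \sqrt{2} \approx -569.0 + 19.799 i$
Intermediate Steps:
$d{\left(n,A \right)} = i \sqrt{2}$ ($d{\left(n,A \right)} = \sqrt{-2} = i \sqrt{2}$)
$f{\left(H \right)} = -2 + H$
$h{\left(K \right)} = 6 K + i \sqrt{2}$
$w = 14$ ($w = 8 - \left(-2 - 4\right) = 8 - -6 = 8 + 6 = 14$)
$\left(55 - 36\right) + w h{\left(-7 \right)} = \left(55 - 36\right) + 14 \left(6 \left(-7\right) + i \sqrt{2}\right) = \left(55 - 36\right) + 14 \left(-42 + i \sqrt{2}\right) = 19 - \left(588 - 14 i \sqrt{2}\right) = -569 + 14 i \sqrt{2}$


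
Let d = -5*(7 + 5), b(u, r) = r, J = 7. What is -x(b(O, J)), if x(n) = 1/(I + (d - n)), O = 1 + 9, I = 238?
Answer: -1/171 ≈ -0.0058480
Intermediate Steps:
O = 10
d = -60 (d = -5*12 = -60)
x(n) = 1/(178 - n) (x(n) = 1/(238 + (-60 - n)) = 1/(178 - n))
-x(b(O, J)) = -(-1)/(-178 + 7) = -(-1)/(-171) = -(-1)*(-1)/171 = -1*1/171 = -1/171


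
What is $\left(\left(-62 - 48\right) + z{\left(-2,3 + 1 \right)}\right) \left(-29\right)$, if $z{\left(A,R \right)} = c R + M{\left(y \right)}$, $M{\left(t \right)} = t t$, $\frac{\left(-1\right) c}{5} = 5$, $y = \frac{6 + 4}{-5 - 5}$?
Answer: $6061$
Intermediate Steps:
$y = -1$ ($y = \frac{10}{-10} = 10 \left(- \frac{1}{10}\right) = -1$)
$c = -25$ ($c = \left(-5\right) 5 = -25$)
$M{\left(t \right)} = t^{2}$
$z{\left(A,R \right)} = 1 - 25 R$ ($z{\left(A,R \right)} = - 25 R + \left(-1\right)^{2} = - 25 R + 1 = 1 - 25 R$)
$\left(\left(-62 - 48\right) + z{\left(-2,3 + 1 \right)}\right) \left(-29\right) = \left(\left(-62 - 48\right) + \left(1 - 25 \left(3 + 1\right)\right)\right) \left(-29\right) = \left(-110 + \left(1 - 100\right)\right) \left(-29\right) = \left(-110 - 99\right) \left(-29\right) = \left(-209\right) \left(-29\right) = 6061$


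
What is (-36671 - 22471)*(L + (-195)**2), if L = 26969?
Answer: -3843875148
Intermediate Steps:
(-36671 - 22471)*(L + (-195)**2) = (-36671 - 22471)*(26969 + (-195)**2) = -59142*(26969 + 38025) = -59142*64994 = -3843875148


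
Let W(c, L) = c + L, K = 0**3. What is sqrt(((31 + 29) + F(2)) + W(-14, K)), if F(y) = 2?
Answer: 4*sqrt(3) ≈ 6.9282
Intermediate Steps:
K = 0
W(c, L) = L + c
sqrt(((31 + 29) + F(2)) + W(-14, K)) = sqrt(((31 + 29) + 2) + (0 - 14)) = sqrt((60 + 2) - 14) = sqrt(62 - 14) = sqrt(48) = 4*sqrt(3)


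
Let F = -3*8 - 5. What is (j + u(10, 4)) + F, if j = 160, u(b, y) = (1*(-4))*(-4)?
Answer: 147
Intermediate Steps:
u(b, y) = 16 (u(b, y) = -4*(-4) = 16)
F = -29 (F = -24 - 5 = -29)
(j + u(10, 4)) + F = (160 + 16) - 29 = 176 - 29 = 147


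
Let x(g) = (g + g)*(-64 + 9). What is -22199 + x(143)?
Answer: -37929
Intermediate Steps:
x(g) = -110*g (x(g) = (2*g)*(-55) = -110*g)
-22199 + x(143) = -22199 - 110*143 = -22199 - 15730 = -37929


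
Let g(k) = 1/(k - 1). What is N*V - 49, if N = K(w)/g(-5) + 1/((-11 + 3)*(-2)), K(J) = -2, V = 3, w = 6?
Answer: -205/16 ≈ -12.813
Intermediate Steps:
g(k) = 1/(-1 + k)
N = 193/16 (N = -2/(1/(-1 - 5)) + 1/((-11 + 3)*(-2)) = -2/(1/(-6)) - ½/(-8) = -2/(-⅙) - ⅛*(-½) = -2*(-6) + 1/16 = 12 + 1/16 = 193/16 ≈ 12.063)
N*V - 49 = (193/16)*3 - 49 = 579/16 - 49 = -205/16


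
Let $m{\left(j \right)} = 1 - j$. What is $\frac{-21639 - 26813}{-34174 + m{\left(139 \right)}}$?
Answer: $\frac{12113}{8578} \approx 1.4121$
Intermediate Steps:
$\frac{-21639 - 26813}{-34174 + m{\left(139 \right)}} = \frac{-21639 - 26813}{-34174 + \left(1 - 139\right)} = - \frac{48452}{-34174 + \left(1 - 139\right)} = - \frac{48452}{-34174 - 138} = - \frac{48452}{-34312} = \left(-48452\right) \left(- \frac{1}{34312}\right) = \frac{12113}{8578}$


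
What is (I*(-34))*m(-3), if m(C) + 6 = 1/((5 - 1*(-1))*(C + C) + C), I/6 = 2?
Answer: 31960/13 ≈ 2458.5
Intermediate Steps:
I = 12 (I = 6*2 = 12)
m(C) = -6 + 1/(13*C) (m(C) = -6 + 1/((5 - 1*(-1))*(C + C) + C) = -6 + 1/((5 + 1)*(2*C) + C) = -6 + 1/(6*(2*C) + C) = -6 + 1/(12*C + C) = -6 + 1/(13*C))
(I*(-34))*m(-3) = (12*(-34))*(-6 + (1/13)/(-3)) = -408*(-6 + (1/13)*(-⅓)) = -408*(-6 - 1/39) = -408*(-235/39) = 31960/13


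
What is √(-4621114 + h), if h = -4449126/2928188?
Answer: I*√9905690327993952226/1464094 ≈ 2149.7*I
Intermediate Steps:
h = -2224563/1464094 (h = -4449126*1/2928188 = -2224563/1464094 ≈ -1.5194)
√(-4621114 + h) = √(-4621114 - 2224563/1464094) = √(-6765747505279/1464094) = I*√9905690327993952226/1464094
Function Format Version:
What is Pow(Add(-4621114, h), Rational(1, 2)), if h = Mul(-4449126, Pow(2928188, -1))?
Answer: Mul(Rational(1, 1464094), I, Pow(9905690327993952226, Rational(1, 2))) ≈ Mul(2149.7, I)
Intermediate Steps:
h = Rational(-2224563, 1464094) (h = Mul(-4449126, Rational(1, 2928188)) = Rational(-2224563, 1464094) ≈ -1.5194)
Pow(Add(-4621114, h), Rational(1, 2)) = Pow(Add(-4621114, Rational(-2224563, 1464094)), Rational(1, 2)) = Pow(Rational(-6765747505279, 1464094), Rational(1, 2)) = Mul(Rational(1, 1464094), I, Pow(9905690327993952226, Rational(1, 2)))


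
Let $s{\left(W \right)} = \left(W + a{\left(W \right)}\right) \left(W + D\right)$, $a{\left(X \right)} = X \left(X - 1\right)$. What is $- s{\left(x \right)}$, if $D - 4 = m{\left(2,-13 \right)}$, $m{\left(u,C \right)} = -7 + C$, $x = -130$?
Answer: $2467400$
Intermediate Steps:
$D = -16$ ($D = 4 - 20 = -16$)
$a{\left(X \right)} = X \left(-1 + X\right)$
$s{\left(W \right)} = \left(-16 + W\right) \left(W + W \left(-1 + W\right)\right)$ ($s{\left(W \right)} = \left(W + W \left(-1 + W\right)\right) \left(W - 16\right) = \left(W + W \left(-1 + W\right)\right) \left(-16 + W\right) = \left(-16 + W\right) \left(W + W \left(-1 + W\right)\right)$)
$- s{\left(x \right)} = - \left(-130\right)^{2} \left(-16 - 130\right) = - 16900 \left(-146\right) = \left(-1\right) \left(-2467400\right) = 2467400$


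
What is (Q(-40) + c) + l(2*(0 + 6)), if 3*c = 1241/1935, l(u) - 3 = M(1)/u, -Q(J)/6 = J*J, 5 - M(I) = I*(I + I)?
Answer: -222831571/23220 ≈ -9596.5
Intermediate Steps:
M(I) = 5 - 2*I² (M(I) = 5 - I*(I + I) = 5 - I*2*I = 5 - 2*I²)
Q(J) = -6*J² (Q(J) = -6*J*J = -6*J²)
l(u) = 3 + 3/u (l(u) = 3 + (5 - 2*1²)/u = 3 + (5 - 2*1)/u = 3 + (5 - 2)/u = 3 + 3/u)
c = 1241/5805 (c = (1241/1935)/3 = (1241*(1/1935))/3 = (⅓)*(1241/1935) = 1241/5805 ≈ 0.21378)
(Q(-40) + c) + l(2*(0 + 6)) = (-6*(-40)² + 1241/5805) + (3 + 3/((2*(0 + 6)))) = (-6*1600 + 1241/5805) + (3 + 3/((2*6))) = (-9600 + 1241/5805) + (3 + 3/12) = -55726759/5805 + (3 + 3*(1/12)) = -55726759/5805 + (3 + ¼) = -55726759/5805 + 13/4 = -222831571/23220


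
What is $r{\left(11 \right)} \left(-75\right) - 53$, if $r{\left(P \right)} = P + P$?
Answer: $-1703$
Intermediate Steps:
$r{\left(P \right)} = 2 P$
$r{\left(11 \right)} \left(-75\right) - 53 = 2 \cdot 11 \left(-75\right) - 53 = 22 \left(-75\right) - 53 = -1650 - 53 = -1703$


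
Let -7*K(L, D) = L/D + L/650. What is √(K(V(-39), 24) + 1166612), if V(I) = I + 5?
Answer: √8694644138817/2730 ≈ 1080.1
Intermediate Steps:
V(I) = 5 + I
K(L, D) = -L/4550 - L/(7*D) (K(L, D) = -(L/D + L/650)/7 = -(L/650 + L/D)/7 = -L/4550 - L/(7*D))
√(K(V(-39), 24) + 1166612) = √(-1/4550*(5 - 39)*(650 + 24)/24 + 1166612) = √(-1/4550*(-34)*1/24*674 + 1166612) = √(5729/27300 + 1166612) = √(31848513329/27300) = √8694644138817/2730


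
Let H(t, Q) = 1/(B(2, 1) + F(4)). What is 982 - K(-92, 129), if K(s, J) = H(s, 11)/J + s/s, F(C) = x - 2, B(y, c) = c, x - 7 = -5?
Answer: 126548/129 ≈ 980.99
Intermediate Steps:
x = 2 (x = 7 - 5 = 2)
F(C) = 0 (F(C) = 2 - 2 = 0)
H(t, Q) = 1 (H(t, Q) = 1/(1 + 0) = 1/1 = 1)
K(s, J) = 1 + 1/J (K(s, J) = 1/J + s/s = 1/J + 1 = 1 + 1/J)
982 - K(-92, 129) = 982 - (1 + 129)/129 = 982 - 130/129 = 126548/129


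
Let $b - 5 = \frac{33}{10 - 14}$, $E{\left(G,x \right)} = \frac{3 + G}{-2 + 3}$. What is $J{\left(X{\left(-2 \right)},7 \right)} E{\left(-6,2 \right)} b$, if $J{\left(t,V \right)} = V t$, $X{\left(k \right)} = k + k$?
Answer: $-273$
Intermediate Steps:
$X{\left(k \right)} = 2 k$
$E{\left(G,x \right)} = 3 + G$ ($E{\left(G,x \right)} = \frac{3 + G}{1} = \left(3 + G\right) 1 = 3 + G$)
$b = - \frac{13}{4}$ ($b = 5 + \frac{33}{10 - 14} = 5 + \frac{33}{-4} = 5 + 33 \left(- \frac{1}{4}\right) = 5 - \frac{33}{4} = - \frac{13}{4} \approx -3.25$)
$J{\left(X{\left(-2 \right)},7 \right)} E{\left(-6,2 \right)} b = 7 \cdot 2 \left(-2\right) \left(3 - 6\right) \left(- \frac{13}{4}\right) = 7 \left(-4\right) \left(-3\right) \left(- \frac{13}{4}\right) = \left(-28\right) \left(-3\right) \left(- \frac{13}{4}\right) = 84 \left(- \frac{13}{4}\right) = -273$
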